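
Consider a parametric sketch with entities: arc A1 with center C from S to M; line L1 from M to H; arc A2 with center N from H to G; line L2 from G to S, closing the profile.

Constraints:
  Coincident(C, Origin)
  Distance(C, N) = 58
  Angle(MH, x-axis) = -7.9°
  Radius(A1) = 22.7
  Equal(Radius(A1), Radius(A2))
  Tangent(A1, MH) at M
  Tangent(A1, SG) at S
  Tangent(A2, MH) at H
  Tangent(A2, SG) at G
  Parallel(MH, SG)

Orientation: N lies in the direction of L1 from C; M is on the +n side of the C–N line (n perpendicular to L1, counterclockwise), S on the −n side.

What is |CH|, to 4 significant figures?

62.28

The slot axis is L1's direction at -7.9°, so u = (cos -7.9°, sin -7.9°) = (0.9905, -0.1374) and n = (−sin -7.9°, cos -7.9°) = (0.1374, 0.9905). C is at the origin and N lies 58.0 along u from C, so N = 58.0·u = (57.45, -7.972). Tangency of A1 to both parallel lines with radius 22.7 puts M and S at C ± 22.7·n: M = (3.120, 22.48), S = (-3.120, -22.48). Equal radii place H and G the same way about N: H = N + 22.7·n = (60.57, 14.51), G = N − 22.7·n = (54.33, -30.46). Then |CH| = |H − C| = 62.28.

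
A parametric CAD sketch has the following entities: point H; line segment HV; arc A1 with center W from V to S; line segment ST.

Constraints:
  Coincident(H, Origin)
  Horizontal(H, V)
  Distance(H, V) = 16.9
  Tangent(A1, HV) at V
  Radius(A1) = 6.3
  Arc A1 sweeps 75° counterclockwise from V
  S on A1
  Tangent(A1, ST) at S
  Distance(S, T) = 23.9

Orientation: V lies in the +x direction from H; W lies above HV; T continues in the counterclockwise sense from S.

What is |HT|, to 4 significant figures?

40.27

H is at the origin; H and V share the same y with |HV| = 16.9 and V on the +x side, so V = (16.90, 0.000). Tangency of A1 to HV means the radius WV is perpendicular to HV, so W = V + (0, 6.3) = (16.90, 6.300). On A1, V sits at bearing -90° from W; a 75° counterclockwise sweep puts S at bearing -15°, so S = W + 6.3·(cos -15°, sin -15°) = (22.99, 4.669). A1 meets ST tangentially, so WS is at right angles to ST, so ST runs along (−sin -15°, cos -15°); with |ST| = 23.9, T = (29.17, 27.76). Then |HT| = |T − H| = 40.27.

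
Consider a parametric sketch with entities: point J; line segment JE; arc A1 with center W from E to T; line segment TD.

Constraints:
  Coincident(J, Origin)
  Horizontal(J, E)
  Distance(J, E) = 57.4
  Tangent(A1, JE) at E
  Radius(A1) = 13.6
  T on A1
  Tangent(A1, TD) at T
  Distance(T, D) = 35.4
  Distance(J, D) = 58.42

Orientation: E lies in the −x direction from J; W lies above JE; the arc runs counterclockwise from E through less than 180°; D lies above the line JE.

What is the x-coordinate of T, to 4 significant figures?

-44.10

J is at the origin; JE is horizontal with |JE| = 57.4 and E on the −x side, so E = (-57.40, 0.000). Tangency of A1 to JE means the radius WE is perpendicular to JE, so W = E + (0, 13.6) = (-57.40, 13.60). Since WT ⟂ TD (tangency), |WD| = √(13.6² + 35.4²) = 37.92 regardless of where T sits on A1. So D lies on both circle(J, 58.42) and circle(W, 37.92); the above-JE intersection is D = (-36.75, 45.41). T is the foot of the tangent from D: T = (-44.10, 10.78).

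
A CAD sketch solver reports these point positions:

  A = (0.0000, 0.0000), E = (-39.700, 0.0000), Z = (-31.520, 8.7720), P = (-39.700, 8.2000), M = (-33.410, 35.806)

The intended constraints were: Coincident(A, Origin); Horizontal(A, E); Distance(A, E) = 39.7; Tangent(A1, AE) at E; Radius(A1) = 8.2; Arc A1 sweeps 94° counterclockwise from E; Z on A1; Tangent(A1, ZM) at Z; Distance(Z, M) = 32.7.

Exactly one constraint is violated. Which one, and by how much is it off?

Distance(Z, M) = 32.7 — off by 5.60.

A = (0.00, 0.00) ✓; A.y = 0.00, E.y = 0.00 ✓; |AE| = 39.70 ✓; ∠(PE, EA) = 90.00° ✓; |PE| = 8.200 ✓; bearing(P→Z) − bearing(P→E) = 94.00° ✓; |PZ| = 8.200 ✓; ∠(PZ, ZM) = 90.00° ✓; |ZM| = 27.10 ✗.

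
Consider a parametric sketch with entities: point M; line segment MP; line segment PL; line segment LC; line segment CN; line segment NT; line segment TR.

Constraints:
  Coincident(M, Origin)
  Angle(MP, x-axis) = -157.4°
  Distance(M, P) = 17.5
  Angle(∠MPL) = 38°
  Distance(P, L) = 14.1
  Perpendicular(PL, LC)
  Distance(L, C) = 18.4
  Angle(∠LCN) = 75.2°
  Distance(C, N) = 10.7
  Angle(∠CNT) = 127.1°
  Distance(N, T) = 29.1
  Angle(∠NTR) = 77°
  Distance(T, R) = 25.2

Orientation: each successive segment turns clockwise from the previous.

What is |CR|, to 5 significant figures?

33.908

M is at the origin; MP runs at -157.4° with length 17.5, so P = (-16.156, -6.7252). ∠MPL = 38.0° gives PL at 60.600° from the x-axis; with |PL| = 14.1, L = (-9.2344, 5.5589). PL ⟂ LC, so LC runs at -29.400°; with |LC| = 18.4, C = (6.7959, -3.4737). ∠LCN = 75.2° gives CN at -134.20° from the x-axis; with |CN| = 10.7, N = (-0.66377, -11.145). ∠CNT = 127.1° gives NT at 172.90° from the x-axis; with |NT| = 29.1, T = (-29.541, -7.5478). ∠NTR = 77.0° gives TR at 69.900° from the x-axis; with |TR| = 25.2, R = (-20.880, 16.117). Then |CR| = |R − C| = 33.908.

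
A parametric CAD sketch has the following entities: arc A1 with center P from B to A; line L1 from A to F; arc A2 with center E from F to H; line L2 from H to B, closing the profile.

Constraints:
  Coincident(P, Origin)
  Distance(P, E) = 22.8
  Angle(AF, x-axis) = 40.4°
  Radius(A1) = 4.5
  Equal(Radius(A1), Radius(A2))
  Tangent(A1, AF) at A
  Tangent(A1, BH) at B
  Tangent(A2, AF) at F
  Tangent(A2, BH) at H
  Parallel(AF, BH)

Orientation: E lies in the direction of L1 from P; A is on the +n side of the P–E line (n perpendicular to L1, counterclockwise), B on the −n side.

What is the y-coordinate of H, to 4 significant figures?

11.35

The slot axis is L1's direction at 40.4°, so u = (cos 40.4°, sin 40.4°) = (0.7615, 0.6481) and n = (−sin 40.4°, cos 40.4°) = (-0.6481, 0.7615). P is at the origin and E lies 22.8 along u from P, so E = 22.8·u = (17.36, 14.78). Tangency of A1 to both parallel lines with radius 4.5 puts A and B at P ± 4.5·n: A = (-2.917, 3.427), B = (2.917, -3.427). Equal radii place F and H the same way about E: F = E + 4.5·n = (14.45, 18.20), H = E − 4.5·n = (20.28, 11.35). So H.y = 11.35.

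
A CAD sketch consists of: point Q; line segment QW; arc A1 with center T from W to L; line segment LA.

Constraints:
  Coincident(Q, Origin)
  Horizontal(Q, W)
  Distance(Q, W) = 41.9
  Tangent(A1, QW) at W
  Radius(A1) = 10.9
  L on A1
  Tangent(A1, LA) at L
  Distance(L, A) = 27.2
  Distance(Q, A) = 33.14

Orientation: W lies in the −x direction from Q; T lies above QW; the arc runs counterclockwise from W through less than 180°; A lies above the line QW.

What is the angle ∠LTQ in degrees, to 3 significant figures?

18.3°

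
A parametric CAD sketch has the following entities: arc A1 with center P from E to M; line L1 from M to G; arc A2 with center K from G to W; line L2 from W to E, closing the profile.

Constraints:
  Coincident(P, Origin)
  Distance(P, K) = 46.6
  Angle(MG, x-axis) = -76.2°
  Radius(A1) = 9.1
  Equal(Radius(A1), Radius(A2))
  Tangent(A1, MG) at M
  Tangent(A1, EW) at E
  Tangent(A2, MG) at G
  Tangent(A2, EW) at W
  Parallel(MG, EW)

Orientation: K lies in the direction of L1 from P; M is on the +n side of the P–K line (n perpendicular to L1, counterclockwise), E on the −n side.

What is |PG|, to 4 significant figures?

47.48

The slot axis is L1's direction at -76.2°, so u = (cos -76.2°, sin -76.2°) = (0.2385, -0.9711) and n = (−sin -76.2°, cos -76.2°) = (0.9711, 0.2385). P is at the origin and K lies 46.6 along u from P, so K = 46.6·u = (11.12, -45.25). Tangency of A1 to both parallel lines with radius 9.1 puts M and E at P ± 9.1·n: M = (8.837, 2.171), E = (-8.837, -2.171). Equal radii place G and W the same way about K: G = K + 9.1·n = (19.95, -43.08), W = K − 9.1·n = (2.278, -47.43). Then |PG| = |G − P| = 47.48.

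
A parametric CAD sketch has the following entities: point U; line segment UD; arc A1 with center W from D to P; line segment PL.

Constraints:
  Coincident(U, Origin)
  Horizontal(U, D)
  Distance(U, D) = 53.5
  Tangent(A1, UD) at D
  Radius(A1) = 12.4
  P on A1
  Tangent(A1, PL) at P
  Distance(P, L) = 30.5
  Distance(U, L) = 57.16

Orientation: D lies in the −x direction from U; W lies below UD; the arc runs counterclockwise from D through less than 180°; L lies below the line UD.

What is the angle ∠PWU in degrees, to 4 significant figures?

144.6°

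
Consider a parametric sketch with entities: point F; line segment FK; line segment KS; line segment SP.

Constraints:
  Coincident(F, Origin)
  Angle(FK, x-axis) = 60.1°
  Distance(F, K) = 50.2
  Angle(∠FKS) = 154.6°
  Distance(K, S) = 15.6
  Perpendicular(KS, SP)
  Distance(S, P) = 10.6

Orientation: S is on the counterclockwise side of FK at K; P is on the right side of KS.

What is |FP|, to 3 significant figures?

68.9

F is at the origin; FK runs at 60.1° with length 50.2, so K = 50.2·(cos 60.1°, sin 60.1°) = (25.0, 43.5). ∠FKS = 154.6°, so KS runs at 60.1° + (180° − 154.6°) = 85.5° from the x-axis; with |KS| = 15.6, S = K + 15.6·(cos 85.5°, sin 85.5°) = (26.2, 59.1). The perpendicularity gives SP at right angles to KS; with |SP| = 10.6 on the right of KS, P = S + 10.6·(0.997, -0.0785) = (36.8, 58.2). Then |FP| = |P − F| = 68.9.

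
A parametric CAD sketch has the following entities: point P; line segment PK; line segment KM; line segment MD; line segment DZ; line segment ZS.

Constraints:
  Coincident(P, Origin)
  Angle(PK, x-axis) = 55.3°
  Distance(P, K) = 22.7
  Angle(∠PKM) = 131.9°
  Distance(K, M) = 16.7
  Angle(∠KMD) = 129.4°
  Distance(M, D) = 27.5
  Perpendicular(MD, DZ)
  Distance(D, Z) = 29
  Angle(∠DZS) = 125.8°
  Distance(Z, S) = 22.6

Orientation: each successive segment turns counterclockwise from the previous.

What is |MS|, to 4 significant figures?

43.20

P is at the origin; PK runs at 55.3° with length 22.7, so K = (12.92, 18.66). ∠PKM = 131.9° gives KM at 103.4° from the x-axis; with |KM| = 16.7, M = (9.052, 34.91). ∠KMD = 129.4° gives MD at 154.0° from the x-axis; with |MD| = 27.5, D = (-15.66, 46.96). MD ⟂ DZ, so DZ runs at -116.0°; with |DZ| = 29.0, Z = (-28.38, 20.90). ∠DZS = 125.8° gives ZS at -61.80° from the x-axis; with |ZS| = 22.6, S = (-17.70, 0.9807). Then |MS| = |S − M| = 43.20.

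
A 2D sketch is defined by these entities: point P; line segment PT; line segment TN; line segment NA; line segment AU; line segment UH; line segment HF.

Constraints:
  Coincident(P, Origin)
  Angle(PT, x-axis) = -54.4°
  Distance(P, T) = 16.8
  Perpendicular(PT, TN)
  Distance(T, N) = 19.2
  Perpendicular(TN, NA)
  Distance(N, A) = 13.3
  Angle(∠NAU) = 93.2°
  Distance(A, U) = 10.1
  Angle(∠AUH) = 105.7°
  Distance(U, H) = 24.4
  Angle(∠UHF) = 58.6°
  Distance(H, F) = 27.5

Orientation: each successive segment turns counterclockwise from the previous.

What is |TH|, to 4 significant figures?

9.300

P is at the origin; PT runs at -54.4° with length 16.8, so T = (9.780, -13.66). PT is perpendicular to TN, so TN runs at 35.60°; with |TN| = 19.2, N = (25.39, -2.483). TN is perpendicular to NA, so NA runs at 125.6°; with |NA| = 13.3, A = (17.65, 8.331). ∠NAU = 93.2° gives AU at -147.6° from the x-axis; with |AU| = 10.1, U = (9.121, 2.919). ∠AUH = 105.7° gives UH at -73.30° from the x-axis; with |UH| = 24.4, H = (16.13, -20.45). Then |TH| = |H − T| = 9.300.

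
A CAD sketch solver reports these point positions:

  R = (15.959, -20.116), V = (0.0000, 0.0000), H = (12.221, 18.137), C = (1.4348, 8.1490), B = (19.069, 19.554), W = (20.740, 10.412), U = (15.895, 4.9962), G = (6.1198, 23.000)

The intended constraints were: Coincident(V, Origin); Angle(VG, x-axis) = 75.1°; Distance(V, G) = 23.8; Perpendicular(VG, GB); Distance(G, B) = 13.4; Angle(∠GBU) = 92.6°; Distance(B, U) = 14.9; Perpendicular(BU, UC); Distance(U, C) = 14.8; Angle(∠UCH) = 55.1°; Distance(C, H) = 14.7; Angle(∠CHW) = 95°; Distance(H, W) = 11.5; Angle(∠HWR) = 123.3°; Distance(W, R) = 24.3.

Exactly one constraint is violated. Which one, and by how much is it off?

Distance(W, R) = 24.3 — off by 6.60.

V = (0.00, 0.00) ✓; VG at 75.10° ✓; |VG| = 23.80 ✓; ∠(VG, GB) = 90.00° ✓; |GB| = 13.40 ✓; ∠GBU = 92.60° ✓; |BU| = 14.90 ✓; ∠(BU, UC) = 90.00° ✓; |UC| = 14.80 ✓; ∠UCH = 55.10° ✓; |CH| = 14.70 ✓; ∠CHW = 95.00° ✓; |HW| = 11.50 ✓; ∠HWR = 123.3° ✓; |WR| = 30.90 ✗.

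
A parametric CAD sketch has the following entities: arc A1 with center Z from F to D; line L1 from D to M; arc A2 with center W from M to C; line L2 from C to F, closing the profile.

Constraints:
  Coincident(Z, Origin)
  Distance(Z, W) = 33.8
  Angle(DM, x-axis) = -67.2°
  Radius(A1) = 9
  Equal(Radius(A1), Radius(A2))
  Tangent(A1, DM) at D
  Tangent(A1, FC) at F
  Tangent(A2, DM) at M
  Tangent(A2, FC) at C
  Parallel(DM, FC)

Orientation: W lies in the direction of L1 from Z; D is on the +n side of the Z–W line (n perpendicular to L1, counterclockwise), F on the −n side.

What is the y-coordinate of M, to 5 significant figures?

-27.671

The slot axis is L1's direction at -67.2°, so u = (cos -67.2°, sin -67.2°) = (0.38752, -0.92186) and n = (−sin -67.2°, cos -67.2°) = (0.92186, 0.38752). Z is at the origin and W lies 33.8 along u from Z, so W = 33.8·u = (13.098, -31.159). Tangency of A1 to both parallel lines with radius 9.0 puts D and F at Z ± 9.0·n: D = (8.2968, 3.4876), F = (-8.2968, -3.4876). Equal radii place M and C the same way about W: M = W + 9.0·n = (21.395, -27.671), C = W − 9.0·n = (4.8013, -34.647). So M.y = -27.671.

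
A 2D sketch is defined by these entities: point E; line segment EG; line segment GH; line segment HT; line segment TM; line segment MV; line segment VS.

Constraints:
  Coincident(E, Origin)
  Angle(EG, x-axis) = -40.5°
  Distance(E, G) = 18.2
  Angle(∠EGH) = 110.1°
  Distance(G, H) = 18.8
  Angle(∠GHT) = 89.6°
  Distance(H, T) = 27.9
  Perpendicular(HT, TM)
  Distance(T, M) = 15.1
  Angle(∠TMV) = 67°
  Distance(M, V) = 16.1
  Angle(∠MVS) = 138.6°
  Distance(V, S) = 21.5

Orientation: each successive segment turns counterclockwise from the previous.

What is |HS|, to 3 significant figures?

11.2

∠TMV = 67.0° gives MV at -37.2° from the x-axis; with |MV| = 16.1, V = (16.1, 4.38). ∠MVS = 138.6° gives VS at 4.20° from the x-axis; with |VS| = 21.5, S = (37.5, 5.96). Then |HS| = |S − H| = 11.2.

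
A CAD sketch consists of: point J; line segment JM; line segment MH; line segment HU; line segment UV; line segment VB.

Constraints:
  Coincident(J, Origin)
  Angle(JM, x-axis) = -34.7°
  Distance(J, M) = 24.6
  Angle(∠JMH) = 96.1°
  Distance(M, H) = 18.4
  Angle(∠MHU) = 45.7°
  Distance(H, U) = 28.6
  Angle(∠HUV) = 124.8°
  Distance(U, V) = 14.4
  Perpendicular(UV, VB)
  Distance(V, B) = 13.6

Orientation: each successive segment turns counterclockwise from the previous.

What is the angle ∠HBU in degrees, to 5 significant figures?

61.199°

∠HUV = 124.8° gives UV at -121.30° from the x-axis; with |UV| = 14.4, V = (-3.7800, -14.126). UV ⟂ VB, so VB runs at -31.300°; with |VB| = 13.6, B = (7.8406, -21.191). Then cos ∠HBU = BH·BU / (|BH||BU|), giving 61.199°.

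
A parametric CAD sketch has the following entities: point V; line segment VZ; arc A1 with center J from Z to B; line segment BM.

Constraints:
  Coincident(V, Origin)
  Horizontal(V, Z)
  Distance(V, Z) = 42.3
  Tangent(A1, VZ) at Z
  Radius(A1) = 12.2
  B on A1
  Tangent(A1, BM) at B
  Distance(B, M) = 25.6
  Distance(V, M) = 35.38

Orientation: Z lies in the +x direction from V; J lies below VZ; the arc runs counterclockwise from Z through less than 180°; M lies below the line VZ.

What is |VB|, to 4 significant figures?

32.14

Checks: |JB| = 12.20 ✓; ∠(JB, BM) = 90.00° ✓; |BM| = 25.60 ✓; |VM| = 35.38 ✓.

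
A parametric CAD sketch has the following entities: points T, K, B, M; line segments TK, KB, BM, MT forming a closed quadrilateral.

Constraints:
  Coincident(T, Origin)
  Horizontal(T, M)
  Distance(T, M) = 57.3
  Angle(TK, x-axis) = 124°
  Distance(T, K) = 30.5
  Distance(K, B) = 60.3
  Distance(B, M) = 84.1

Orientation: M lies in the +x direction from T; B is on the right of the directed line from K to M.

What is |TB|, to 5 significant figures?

39.891

Checks: |KB| = 60.30 ✓; |BM| = 84.10 ✓.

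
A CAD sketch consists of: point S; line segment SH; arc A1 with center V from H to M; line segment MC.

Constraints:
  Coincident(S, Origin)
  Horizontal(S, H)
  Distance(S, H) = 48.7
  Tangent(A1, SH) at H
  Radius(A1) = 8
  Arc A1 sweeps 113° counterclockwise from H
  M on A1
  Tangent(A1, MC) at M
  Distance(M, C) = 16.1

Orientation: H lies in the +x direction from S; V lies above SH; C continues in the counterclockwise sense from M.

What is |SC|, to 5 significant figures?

56.130

On A1, H sits at bearing -90° from V; a 113° counterclockwise sweep puts M at bearing 23°, so M = V + 8.0·(cos 23°, sin 23°) = (56.064, 11.126). Since A1 is tangent to MC there, VM ⟂ MC, so MC runs along (−sin 23°, cos 23°); with |MC| = 16.1, C = (49.773, 25.946). Then |SC| = |C − S| = 56.130.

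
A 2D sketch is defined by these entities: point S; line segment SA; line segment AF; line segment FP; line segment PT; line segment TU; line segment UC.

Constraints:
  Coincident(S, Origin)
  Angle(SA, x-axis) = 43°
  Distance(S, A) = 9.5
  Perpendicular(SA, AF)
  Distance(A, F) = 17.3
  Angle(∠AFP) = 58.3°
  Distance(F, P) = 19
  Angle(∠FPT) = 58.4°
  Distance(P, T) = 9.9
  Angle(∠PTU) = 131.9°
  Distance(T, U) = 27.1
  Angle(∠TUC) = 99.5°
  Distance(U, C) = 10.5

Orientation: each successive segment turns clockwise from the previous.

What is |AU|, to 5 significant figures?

21.989

S is at the origin; SA runs at 43.0° with length 9.5, so A = (6.9479, 6.4790). SA ⟂ AF, so AF runs at -47.000°; with |AF| = 17.3, F = (18.746, -6.1734). ∠AFP = 58.3° gives FP at -168.70° from the x-axis; with |FP| = 19.0, P = (0.11475, -9.8964). ∠FPT = 58.4° gives PT at 69.700° from the x-axis; with |PT| = 9.9, T = (3.5494, -0.61131). ∠PTU = 131.9° gives TU at 21.600° from the x-axis; with |TU| = 27.1, U = (28.746, 9.3649). Then |AU| = |U − A| = 21.989.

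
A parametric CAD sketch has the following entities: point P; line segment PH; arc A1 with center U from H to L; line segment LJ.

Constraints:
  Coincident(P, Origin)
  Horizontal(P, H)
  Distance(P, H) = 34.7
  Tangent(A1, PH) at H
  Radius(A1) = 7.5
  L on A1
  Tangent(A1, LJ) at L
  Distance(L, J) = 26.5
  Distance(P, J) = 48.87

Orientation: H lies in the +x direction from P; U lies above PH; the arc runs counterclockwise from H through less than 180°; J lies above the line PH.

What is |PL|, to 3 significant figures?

43.0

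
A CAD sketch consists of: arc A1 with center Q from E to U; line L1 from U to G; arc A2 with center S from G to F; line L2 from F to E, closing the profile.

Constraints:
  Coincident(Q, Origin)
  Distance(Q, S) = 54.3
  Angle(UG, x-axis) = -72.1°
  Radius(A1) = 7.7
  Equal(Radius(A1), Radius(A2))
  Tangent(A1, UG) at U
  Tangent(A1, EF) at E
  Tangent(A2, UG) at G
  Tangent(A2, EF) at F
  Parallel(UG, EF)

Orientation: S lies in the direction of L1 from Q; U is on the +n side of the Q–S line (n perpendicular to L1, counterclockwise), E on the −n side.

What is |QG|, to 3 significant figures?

54.8

Tangency of A1 to both parallel lines with radius 7.7 puts U and E at Q ± 7.7·n: U = (7.33, 2.37), E = (-7.33, -2.37). Equal radii place G and F the same way about S: G = S + 7.7·n = (24.0, -49.3), F = S − 7.7·n = (9.36, -54.0). Then |QG| = |G − Q| = 54.8.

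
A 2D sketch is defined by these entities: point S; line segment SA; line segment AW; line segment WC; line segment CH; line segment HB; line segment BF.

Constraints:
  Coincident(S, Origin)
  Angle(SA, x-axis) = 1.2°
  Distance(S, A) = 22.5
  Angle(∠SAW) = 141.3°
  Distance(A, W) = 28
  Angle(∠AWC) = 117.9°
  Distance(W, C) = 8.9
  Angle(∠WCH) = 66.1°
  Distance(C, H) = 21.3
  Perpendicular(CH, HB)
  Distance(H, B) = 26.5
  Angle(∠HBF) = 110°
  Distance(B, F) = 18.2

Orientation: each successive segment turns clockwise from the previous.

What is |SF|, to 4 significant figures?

57.94

The perpendicularity gives HB at right angles to CH, so HB runs at 56.50°; with |HB| = 26.5, B = (40.09, 8.505). ∠HBF = 110.0° gives BF at -13.50° from the x-axis; with |BF| = 18.2, F = (57.79, 4.256). Then |SF| = |F − S| = 57.94.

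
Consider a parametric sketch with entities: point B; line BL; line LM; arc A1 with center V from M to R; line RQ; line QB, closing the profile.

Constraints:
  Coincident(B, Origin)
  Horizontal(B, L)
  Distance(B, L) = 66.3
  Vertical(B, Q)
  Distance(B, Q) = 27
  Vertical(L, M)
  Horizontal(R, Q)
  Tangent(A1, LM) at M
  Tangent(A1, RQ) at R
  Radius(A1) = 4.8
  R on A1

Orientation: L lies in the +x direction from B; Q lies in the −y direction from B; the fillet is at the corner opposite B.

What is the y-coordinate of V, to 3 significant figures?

-22.2

B is at the origin; BL is horizontal with |BL| = 66.3 and L on the +x side, so L = (66.3, 0.00). B and Q share the same x with |BQ| = 27.0 and Q on the −y side, so Q = (0.00, -27.0). The virtual corner opposite B is at (66.3, -27.0). The tangent condition forces VM to be normal to LM and tangency of A1 to RQ means the radius VR is perpendicular to RQ, with radius 4.8, so the center V sits 4.8 in from both sides at V = (61.5, -22.2). So V.y = -22.2.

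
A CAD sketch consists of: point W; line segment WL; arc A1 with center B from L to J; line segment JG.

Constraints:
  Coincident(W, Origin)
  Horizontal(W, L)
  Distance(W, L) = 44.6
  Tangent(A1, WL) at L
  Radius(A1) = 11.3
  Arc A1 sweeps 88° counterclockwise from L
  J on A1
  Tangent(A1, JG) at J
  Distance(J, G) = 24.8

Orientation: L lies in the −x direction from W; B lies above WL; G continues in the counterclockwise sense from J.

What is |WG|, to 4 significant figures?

48.23

W is at the origin; W and L share the same y with |WL| = 44.6 and L on the −x side, so L = (-44.60, 0.000). The tangent condition forces BL to be normal to WL, so B = L + (0, 11.3) = (-44.60, 11.30). On A1, L sits at bearing -90° from B; an 88° counterclockwise sweep puts J at bearing -2°, so J = B + 11.3·(cos -2°, sin -2°) = (-33.31, 10.91). Since A1 is tangent to JG there, BJ ⟂ JG, so JG runs along (−sin -2°, cos -2°); with |JG| = 24.8, G = (-32.44, 35.69). Then |WG| = |G − W| = 48.23.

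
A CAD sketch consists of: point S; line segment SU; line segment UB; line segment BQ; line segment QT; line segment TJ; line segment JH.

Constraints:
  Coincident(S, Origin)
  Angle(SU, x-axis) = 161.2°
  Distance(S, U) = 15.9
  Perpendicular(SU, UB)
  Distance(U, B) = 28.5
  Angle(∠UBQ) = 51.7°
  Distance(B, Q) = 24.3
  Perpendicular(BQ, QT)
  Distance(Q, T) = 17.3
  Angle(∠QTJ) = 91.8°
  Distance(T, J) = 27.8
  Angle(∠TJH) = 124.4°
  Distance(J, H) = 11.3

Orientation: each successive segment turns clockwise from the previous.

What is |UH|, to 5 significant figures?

30.844

S is at the origin; SU runs at 161.2° with length 15.9, so U = (-15.052, 5.1240). SU is perpendicular to UB, so UB runs at 71.200°; with |UB| = 28.5, B = (-5.8672, 32.104). ∠UBQ = 51.7° gives BQ at -57.100° from the x-axis; with |BQ| = 24.3, Q = (7.3320, 11.701). BQ ⟂ QT, so QT runs at -147.10°; with |QT| = 17.3, T = (-7.1934, 2.3038). ∠QTJ = 91.8° gives TJ at 124.70° from the x-axis; with |TJ| = 27.8, J = (-23.019, 25.159). ∠TJH = 124.4° gives JH at 69.100° from the x-axis; with |JH| = 11.3, H = (-18.988, 35.716). Then |UH| = |H − U| = 30.844.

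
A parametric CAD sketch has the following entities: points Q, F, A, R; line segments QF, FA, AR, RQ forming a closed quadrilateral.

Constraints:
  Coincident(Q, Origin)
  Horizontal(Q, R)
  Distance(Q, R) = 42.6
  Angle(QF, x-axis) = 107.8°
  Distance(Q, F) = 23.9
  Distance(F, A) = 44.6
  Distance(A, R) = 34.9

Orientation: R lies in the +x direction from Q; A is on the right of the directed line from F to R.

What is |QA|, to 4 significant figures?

21.23

Checks: QF at 107.8° ✓; |FA| = 44.60 ✓; |AR| = 34.90 ✓.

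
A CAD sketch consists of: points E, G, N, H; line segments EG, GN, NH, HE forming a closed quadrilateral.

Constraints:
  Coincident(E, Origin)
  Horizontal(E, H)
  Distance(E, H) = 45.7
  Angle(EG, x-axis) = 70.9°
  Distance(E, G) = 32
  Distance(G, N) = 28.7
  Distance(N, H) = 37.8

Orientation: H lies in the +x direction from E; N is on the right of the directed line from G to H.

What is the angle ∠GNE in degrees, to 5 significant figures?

106.82°

E is at the origin; E and H share the same y with |EH| = 45.7 and H in +x, so H = (45.7, 0). EG runs at 70.9° with |EG| = 32.0, so G = (10.471, 30.238). N is determined by |GN| = 28.7 and |NH| = 37.8 together: it lies at the intersection of circle(G, 28.7) and circle(H, 37.8). With |GH| = 46.427, the foot of the radical line on GH is 16.696 from G and the perpendicular offset is √(28.7² − 16.696²) = 23.344. Taking the right-of-GH solution: N = (7.9361, 1.6505).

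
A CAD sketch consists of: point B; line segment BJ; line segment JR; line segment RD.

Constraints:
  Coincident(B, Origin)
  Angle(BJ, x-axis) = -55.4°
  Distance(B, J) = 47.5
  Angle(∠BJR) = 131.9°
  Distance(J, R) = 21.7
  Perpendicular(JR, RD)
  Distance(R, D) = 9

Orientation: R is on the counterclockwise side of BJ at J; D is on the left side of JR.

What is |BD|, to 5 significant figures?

59.569

∠BJR = 131.9°, so JR runs at -55.4° + (180° − 131.9°) = -7.3000° from the x-axis; with |JR| = 21.7, R = J + 21.7·(cos -7.3000°, sin -7.3000°) = (48.497, -41.856). JR ⟂ RD; with |RD| = 9.0 on the left of JR, D = R + 9.0·(0.12706, 0.99189) = (49.640, -32.929). Then |BD| = |D − B| = 59.569.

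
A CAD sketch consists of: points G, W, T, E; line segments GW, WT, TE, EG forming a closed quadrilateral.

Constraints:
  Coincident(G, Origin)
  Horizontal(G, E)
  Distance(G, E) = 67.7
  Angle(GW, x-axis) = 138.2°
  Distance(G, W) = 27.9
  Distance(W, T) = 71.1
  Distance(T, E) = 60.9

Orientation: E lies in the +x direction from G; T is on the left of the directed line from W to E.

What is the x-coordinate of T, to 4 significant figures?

40.56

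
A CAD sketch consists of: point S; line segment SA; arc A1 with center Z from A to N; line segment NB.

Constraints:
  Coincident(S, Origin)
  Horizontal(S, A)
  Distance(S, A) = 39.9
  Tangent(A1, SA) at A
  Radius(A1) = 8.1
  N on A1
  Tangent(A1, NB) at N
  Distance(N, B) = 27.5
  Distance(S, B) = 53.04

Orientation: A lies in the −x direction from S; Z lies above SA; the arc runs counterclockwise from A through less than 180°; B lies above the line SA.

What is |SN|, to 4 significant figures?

33.52

Checks: |ZN| = 8.100 ✓; ∠(ZN, NB) = 90.00° ✓; |NB| = 27.50 ✓; |SB| = 53.04 ✓.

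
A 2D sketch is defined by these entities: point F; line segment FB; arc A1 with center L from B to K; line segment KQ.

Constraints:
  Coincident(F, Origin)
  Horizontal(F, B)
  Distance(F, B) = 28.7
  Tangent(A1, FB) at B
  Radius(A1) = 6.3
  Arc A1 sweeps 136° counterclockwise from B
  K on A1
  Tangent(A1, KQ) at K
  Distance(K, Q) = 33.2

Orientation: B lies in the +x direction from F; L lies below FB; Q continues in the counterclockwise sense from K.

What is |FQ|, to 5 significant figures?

58.929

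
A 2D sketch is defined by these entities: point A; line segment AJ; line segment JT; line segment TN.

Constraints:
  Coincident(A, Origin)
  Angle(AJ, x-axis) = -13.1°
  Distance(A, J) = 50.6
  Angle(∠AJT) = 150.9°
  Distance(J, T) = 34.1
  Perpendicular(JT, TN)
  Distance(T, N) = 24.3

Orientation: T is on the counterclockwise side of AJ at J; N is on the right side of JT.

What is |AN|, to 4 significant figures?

92.33

∠AJT = 150.9°, so JT runs at -13.1° + (180° − 150.9°) = 16.00° from the x-axis; with |JT| = 34.1, T = J + 34.1·(cos 16.00°, sin 16.00°) = (82.06, -2.069). JT ⟂ TN; with |TN| = 24.3 on the right of JT, N = T + 24.3·(0.2756, -0.9613) = (88.76, -25.43). Then |AN| = |N − A| = 92.33.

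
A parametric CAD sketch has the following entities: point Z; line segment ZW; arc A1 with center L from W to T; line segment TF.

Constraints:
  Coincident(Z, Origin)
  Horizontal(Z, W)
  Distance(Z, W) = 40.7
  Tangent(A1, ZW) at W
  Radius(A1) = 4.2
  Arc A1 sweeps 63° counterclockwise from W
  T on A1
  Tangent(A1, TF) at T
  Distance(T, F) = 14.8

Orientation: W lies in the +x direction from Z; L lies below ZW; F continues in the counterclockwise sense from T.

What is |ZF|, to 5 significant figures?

33.971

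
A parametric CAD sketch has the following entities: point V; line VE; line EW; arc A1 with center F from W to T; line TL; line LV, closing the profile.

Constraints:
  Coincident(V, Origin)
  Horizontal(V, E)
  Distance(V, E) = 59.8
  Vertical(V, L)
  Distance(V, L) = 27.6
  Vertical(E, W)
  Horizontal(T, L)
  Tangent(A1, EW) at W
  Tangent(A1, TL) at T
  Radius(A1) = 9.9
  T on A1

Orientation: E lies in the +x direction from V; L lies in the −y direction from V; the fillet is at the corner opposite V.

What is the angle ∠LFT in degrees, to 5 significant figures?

78.778°

V is at the origin; VE is horizontal with |VE| = 59.8 and E on the +x side, so E = (59.800, 0.0000). VL is vertical with |VL| = 27.6 and L on the −y side, so L = (0.0000, -27.600). The virtual corner opposite V is at (59.800, -27.600). The tangent condition forces FW to be normal to EW and tangency of A1 to TL means the radius FT is perpendicular to TL, with radius 9.9, so the center F sits 9.9 in from both sides at F = (49.900, -17.700). That places the tangent points at W = (59.800, -17.700) on EW and T = (49.900, -27.600) on TL. Then cos ∠LFT = FL·FT / (|FL||FT|), giving 78.778°.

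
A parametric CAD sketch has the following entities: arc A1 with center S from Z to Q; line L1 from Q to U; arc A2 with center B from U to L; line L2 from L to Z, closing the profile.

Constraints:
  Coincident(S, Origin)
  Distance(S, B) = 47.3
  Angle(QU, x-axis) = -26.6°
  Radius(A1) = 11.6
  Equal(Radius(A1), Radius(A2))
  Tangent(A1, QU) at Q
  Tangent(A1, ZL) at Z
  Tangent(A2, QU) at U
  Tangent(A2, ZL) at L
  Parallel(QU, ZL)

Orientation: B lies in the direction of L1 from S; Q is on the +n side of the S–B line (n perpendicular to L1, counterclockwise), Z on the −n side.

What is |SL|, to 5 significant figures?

48.702

The slot axis is L1's direction at -26.6°, so u = (cos -26.6°, sin -26.6°) = (0.89415, -0.44776) and n = (−sin -26.6°, cos -26.6°) = (0.44776, 0.89415). S is at the origin and B lies 47.3 along u from S, so B = 47.3·u = (42.293, -21.179). Tangency of A1 to both parallel lines with radius 11.6 puts Q and Z at S ± 11.6·n: Q = (5.1940, 10.372), Z = (-5.1940, -10.372). Equal radii place U and L the same way about B: U = B + 11.6·n = (47.488, -10.807), L = B − 11.6·n = (37.099, -31.551). Then |SL| = |L − S| = 48.702.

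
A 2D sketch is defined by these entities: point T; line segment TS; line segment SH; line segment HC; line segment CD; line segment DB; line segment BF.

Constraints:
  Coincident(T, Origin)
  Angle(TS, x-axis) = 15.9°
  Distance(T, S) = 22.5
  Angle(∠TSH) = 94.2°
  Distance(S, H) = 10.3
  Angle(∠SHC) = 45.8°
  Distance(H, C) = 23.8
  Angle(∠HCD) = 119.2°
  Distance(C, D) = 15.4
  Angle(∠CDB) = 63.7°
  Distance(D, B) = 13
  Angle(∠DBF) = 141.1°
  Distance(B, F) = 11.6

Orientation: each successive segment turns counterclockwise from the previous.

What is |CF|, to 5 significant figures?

16.544

T is at the origin; TS runs at 15.9° with length 22.5, so S = (21.639, 6.1641). ∠TSH = 94.2° gives SH at 101.70° from the x-axis; with |SH| = 10.3, H = (19.550, 16.250). ∠SHC = 45.8° gives HC at -124.10° from the x-axis; with |HC| = 23.8, C = (6.2073, -3.4578). ∠HCD = 119.2° gives CD at -63.300° from the x-axis; with |CD| = 15.4, D = (13.127, -17.216). ∠CDB = 63.7° gives DB at 53.000° from the x-axis; with |DB| = 13.0, B = (20.950, -6.8334). ∠DBF = 141.1° gives BF at 91.900° from the x-axis; with |BF| = 11.6, F = (20.566, 4.7602). Then |CF| = |F − C| = 16.544.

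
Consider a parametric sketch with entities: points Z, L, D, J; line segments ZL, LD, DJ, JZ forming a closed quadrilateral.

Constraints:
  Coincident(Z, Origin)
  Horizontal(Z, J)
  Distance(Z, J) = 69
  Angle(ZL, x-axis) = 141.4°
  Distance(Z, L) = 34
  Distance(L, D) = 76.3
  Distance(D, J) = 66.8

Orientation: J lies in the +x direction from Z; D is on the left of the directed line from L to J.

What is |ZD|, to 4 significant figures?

71.54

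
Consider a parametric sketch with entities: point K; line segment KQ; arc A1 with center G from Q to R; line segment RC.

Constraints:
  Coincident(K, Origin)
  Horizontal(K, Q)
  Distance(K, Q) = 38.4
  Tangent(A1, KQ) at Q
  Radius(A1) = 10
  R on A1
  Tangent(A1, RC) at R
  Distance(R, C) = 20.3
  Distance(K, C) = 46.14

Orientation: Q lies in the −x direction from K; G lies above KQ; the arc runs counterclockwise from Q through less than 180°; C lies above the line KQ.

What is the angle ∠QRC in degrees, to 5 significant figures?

128.51°

Checks: K = (0.00, 0.00) ✓; |GQ| = 10.00 ✓; |GR| = 10.00 ✓; ∠(GR, RC) = 90.00° ✓; |RC| = 20.30 ✓; |KC| = 46.14 ✓.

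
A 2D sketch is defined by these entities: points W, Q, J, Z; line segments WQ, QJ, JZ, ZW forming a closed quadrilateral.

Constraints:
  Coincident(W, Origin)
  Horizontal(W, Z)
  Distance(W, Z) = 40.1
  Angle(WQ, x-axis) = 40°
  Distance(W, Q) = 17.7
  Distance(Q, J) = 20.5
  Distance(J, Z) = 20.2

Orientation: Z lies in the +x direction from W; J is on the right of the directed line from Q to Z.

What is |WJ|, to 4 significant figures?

22.68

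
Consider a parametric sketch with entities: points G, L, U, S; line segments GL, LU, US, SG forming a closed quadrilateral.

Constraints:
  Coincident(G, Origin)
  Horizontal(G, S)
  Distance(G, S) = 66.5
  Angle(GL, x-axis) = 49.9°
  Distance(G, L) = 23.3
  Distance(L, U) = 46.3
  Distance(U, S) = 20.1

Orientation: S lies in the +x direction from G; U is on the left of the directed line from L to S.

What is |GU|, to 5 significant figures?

64.282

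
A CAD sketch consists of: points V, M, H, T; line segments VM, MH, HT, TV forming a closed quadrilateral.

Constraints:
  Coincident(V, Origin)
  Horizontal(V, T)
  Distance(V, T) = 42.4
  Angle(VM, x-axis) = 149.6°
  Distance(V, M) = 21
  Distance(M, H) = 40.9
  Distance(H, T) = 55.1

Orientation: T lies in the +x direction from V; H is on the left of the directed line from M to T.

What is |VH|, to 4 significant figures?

43.22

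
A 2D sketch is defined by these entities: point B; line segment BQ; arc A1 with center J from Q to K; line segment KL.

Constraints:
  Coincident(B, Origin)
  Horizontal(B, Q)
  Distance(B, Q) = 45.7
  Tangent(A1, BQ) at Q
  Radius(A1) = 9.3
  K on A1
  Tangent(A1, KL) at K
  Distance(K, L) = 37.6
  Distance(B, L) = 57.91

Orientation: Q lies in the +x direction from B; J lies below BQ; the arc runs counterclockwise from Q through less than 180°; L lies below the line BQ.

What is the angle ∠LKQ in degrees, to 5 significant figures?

136.36°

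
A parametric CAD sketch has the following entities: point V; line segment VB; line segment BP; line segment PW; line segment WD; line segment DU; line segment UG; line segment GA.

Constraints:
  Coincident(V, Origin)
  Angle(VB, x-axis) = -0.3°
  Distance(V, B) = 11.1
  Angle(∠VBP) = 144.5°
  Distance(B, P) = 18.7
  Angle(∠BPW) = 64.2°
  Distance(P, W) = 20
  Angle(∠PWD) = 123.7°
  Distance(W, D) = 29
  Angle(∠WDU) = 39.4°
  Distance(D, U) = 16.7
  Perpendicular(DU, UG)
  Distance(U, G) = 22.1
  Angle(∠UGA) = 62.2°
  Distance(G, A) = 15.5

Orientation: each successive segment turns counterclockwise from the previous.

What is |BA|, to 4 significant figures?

30.43

V is at the origin; VB runs at -0.3° with length 11.1, so B = (11.10, -0.05812). ∠VBP = 144.5° gives BP at 35.20° from the x-axis; with |BP| = 18.7, P = (26.38, 10.72). ∠BPW = 64.2° gives PW at 151.0° from the x-axis; with |PW| = 20.0, W = (8.888, 20.42). ∠PWD = 123.7° gives WD at -152.7° from the x-axis; with |WD| = 29.0, D = (-16.88, 7.117). ∠WDU = 39.4° gives DU at -12.10° from the x-axis; with |DU| = 16.7, U = (-0.5529, 3.616). DU is perpendicular to UG, so UG runs at 77.90°; with |UG| = 22.1, G = (4.080, 25.22). ∠UGA = 62.2° gives GA at -164.3° from the x-axis; with |GA| = 15.5, A = (-10.84, 21.03). Then |BA| = |A − B| = 30.43.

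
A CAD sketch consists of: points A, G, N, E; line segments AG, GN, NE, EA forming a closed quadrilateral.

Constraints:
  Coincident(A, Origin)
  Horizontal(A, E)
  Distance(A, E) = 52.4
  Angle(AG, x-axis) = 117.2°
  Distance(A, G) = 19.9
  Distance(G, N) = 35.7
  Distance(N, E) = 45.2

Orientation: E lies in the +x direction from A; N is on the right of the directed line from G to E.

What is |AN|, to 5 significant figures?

15.882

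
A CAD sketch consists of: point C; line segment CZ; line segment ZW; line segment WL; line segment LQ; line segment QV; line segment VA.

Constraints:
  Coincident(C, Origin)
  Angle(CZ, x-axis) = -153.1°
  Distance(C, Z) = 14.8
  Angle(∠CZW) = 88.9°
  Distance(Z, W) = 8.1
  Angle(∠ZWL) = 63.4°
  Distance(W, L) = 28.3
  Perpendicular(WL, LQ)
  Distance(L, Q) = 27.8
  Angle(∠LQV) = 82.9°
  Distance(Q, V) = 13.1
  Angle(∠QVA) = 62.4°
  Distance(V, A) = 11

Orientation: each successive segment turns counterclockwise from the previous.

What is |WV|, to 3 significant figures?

30.3

WL is perpendicular to LQ, so LQ runs at 145°; with |LQ| = 27.8, Q = (-15.7, 25.3). ∠LQV = 82.9° gives QV at -118° from the x-axis; with |QV| = 13.1, V = (-21.9, 13.8). Then |WV| = |V − W| = 30.3.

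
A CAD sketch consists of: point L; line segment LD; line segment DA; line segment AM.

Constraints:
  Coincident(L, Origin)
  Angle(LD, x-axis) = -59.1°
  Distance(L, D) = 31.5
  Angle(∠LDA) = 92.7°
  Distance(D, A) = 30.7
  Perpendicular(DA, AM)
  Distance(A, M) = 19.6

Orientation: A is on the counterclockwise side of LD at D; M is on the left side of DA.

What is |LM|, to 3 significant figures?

34.3

L is at the origin; LD runs at -59.1° with length 31.5, so D = 31.5·(cos -59.1°, sin -59.1°) = (16.2, -27.0). ∠LDA = 92.7°, so DA runs at -59.1° + (180° − 92.7°) = 28.2° from the x-axis; with |DA| = 30.7, A = D + 30.7·(cos 28.2°, sin 28.2°) = (43.2, -12.5). DA ⟂ AM; with |AM| = 19.6 on the left of DA, M = A + 19.6·(-0.473, 0.881) = (34.0, 4.75). Then |LM| = |M − L| = 34.3.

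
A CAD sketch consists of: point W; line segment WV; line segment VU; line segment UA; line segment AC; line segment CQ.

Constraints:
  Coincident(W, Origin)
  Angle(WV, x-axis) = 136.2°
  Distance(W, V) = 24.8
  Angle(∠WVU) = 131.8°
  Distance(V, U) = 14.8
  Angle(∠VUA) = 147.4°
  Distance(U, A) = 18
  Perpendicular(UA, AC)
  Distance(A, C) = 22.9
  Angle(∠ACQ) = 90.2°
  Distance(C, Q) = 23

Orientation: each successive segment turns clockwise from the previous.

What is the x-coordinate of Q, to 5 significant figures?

-1.3064

W is at the origin; WV runs at 136.2° with length 24.8, so V = (-17.900, 17.165). ∠WVU = 131.8° gives VU at 88.000° from the x-axis; with |VU| = 14.8, U = (-17.383, 31.956). ∠VUA = 147.4° gives UA at 55.400° from the x-axis; with |UA| = 18.0, A = (-7.1620, 46.773). The perpendicularity gives AC at right angles to UA, so AC runs at -34.600°; with |AC| = 22.9, C = (11.688, 33.769). ∠ACQ = 90.2° gives CQ at -124.40° from the x-axis; with |CQ| = 23.0, Q = (-1.3064, 14.791). So Q.x = -1.3064.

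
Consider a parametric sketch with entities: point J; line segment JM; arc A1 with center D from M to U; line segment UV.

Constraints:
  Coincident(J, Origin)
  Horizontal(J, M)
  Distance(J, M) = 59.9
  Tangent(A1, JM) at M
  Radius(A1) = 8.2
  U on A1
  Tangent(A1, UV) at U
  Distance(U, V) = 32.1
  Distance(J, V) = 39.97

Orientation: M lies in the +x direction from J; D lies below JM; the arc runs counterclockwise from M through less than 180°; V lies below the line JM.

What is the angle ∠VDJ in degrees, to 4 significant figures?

38.04°

J is at the origin; JM is horizontal with |JM| = 59.9 and M on the +x side, so M = (59.90, 0.000). The tangent condition forces DM to be normal to JM, so D = M + (0, -8.2) = (59.90, -8.200). Since DU ⟂ UV (tangency), |DV| = √(8.2² + 32.1²) = 33.13 regardless of where U sits on A1. So V lies on both circle(J, 39.97) and circle(D, 33.13); the below-JM intersection is V = (31.28, -24.89). U is the foot of the tangent from V: U = (54.15, -2.358).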